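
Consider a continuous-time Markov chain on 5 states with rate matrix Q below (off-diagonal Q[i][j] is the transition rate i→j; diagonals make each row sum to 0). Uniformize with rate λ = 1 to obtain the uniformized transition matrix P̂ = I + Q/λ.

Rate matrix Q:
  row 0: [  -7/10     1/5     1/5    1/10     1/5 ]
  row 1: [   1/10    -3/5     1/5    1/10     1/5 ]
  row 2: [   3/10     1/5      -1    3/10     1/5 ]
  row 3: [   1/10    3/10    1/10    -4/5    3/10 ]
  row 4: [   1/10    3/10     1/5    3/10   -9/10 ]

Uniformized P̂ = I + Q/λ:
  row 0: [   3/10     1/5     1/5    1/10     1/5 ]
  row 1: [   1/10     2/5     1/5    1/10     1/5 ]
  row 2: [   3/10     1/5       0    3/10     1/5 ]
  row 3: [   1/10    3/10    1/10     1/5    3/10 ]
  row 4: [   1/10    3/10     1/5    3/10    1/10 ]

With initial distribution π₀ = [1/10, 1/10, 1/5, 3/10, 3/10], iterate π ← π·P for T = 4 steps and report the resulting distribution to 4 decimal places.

π = [0.1625, 0.2986, 0.1509, 0.1889, 0.1991]

t=0: π = [0.1000, 0.1000, 0.2000, 0.3000, 0.3000]
t=1: π = [0.1600, 0.2800, 0.1300, 0.2300, 0.2000]
t=2: π = [0.1580, 0.2990, 0.1510, 0.1890, 0.2030]
t=3: π = [0.1618, 0.2990, 0.1509, 0.1897, 0.1986]
t=4: π = [0.1625, 0.2986, 0.1509, 0.1889, 0.1991]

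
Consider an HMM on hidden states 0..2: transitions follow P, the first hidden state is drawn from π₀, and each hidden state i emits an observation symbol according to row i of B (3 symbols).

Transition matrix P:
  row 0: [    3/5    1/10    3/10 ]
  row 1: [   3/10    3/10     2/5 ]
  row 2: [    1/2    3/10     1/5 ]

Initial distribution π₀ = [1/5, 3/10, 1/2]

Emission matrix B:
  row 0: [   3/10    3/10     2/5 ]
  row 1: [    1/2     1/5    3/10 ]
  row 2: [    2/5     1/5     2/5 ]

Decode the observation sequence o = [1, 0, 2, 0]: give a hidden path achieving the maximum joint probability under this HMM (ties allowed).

t=0: δ = [6.000e-02, 6.000e-02, 1.000e-01]  (obs o_0=1)
t=1: δ = [1.500e-02, 1.500e-02, 9.600e-03]  ψ = [2, 2, 1]  (obs o_1=0)
t=2: δ = [3.600e-03, 1.350e-03, 2.400e-03]  ψ = [0, 1, 1]  (obs o_2=2)
t=3: δ = [6.480e-04, 3.600e-04, 4.320e-04]  ψ = [0, 2, 0]  (obs o_3=0)
backtrack: best end state = 0; path = [2, 0, 0, 0]

path = [2, 0, 0, 0]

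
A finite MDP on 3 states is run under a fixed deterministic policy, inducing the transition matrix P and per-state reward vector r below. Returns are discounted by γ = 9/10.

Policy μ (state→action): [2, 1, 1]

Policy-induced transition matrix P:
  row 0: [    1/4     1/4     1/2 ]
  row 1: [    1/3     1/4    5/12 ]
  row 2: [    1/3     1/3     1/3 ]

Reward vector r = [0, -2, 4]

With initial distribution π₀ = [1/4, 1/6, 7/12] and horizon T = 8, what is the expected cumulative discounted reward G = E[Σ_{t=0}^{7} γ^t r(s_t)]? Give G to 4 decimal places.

G = 6.9132

t=0: π = [0.2500, 0.1667, 0.5833], E[r] = 2.0000, γ^t·E[r] = 2.000000, running G = 2.000000
t=1: π = [0.3125, 0.2986, 0.3889], E[r] = 0.9583, γ^t·E[r] = 0.862500, running G = 2.862500
t=2: π = [0.3073, 0.2824, 0.4103], E[r] = 1.0764, γ^t·E[r] = 0.871875, running G = 3.734375
t=3: π = [0.3077, 0.2842, 0.4081], E[r] = 1.0639, γ^t·E[r] = 0.775617, running G = 4.509992
t=4: π = [0.3077, 0.2840, 0.4083], E[r] = 1.0652, γ^t·E[r] = 0.698878, running G = 5.208870
t=5: π = [0.3077, 0.2840, 0.4083], E[r] = 1.0651, γ^t·E[r] = 0.628918, running G = 5.837788
t=6: π = [0.3077, 0.2840, 0.4083], E[r] = 1.0651, γ^t·E[r] = 0.566032, running G = 6.403821
t=7: π = [0.3077, 0.2840, 0.4083], E[r] = 1.0651, γ^t·E[r] = 0.509429, running G = 6.913249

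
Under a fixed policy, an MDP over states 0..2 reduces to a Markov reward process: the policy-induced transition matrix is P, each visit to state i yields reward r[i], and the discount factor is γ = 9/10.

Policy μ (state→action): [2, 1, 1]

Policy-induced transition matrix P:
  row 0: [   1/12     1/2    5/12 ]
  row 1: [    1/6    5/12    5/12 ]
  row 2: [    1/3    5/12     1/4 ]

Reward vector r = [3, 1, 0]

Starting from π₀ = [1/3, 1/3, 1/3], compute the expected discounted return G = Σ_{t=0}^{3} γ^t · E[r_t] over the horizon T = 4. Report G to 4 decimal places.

G = 3.8934

t=0: π = [0.3333, 0.3333, 0.3333], E[r] = 1.3333, γ^t·E[r] = 1.333333, running G = 1.333333
t=1: π = [0.1944, 0.4444, 0.3611], E[r] = 1.0278, γ^t·E[r] = 0.925000, running G = 2.258333
t=2: π = [0.2106, 0.4329, 0.3565], E[r] = 1.0648, γ^t·E[r] = 0.862500, running G = 3.120833
t=3: π = [0.2085, 0.4342, 0.3573], E[r] = 1.0598, γ^t·E[r] = 0.772594, running G = 3.893427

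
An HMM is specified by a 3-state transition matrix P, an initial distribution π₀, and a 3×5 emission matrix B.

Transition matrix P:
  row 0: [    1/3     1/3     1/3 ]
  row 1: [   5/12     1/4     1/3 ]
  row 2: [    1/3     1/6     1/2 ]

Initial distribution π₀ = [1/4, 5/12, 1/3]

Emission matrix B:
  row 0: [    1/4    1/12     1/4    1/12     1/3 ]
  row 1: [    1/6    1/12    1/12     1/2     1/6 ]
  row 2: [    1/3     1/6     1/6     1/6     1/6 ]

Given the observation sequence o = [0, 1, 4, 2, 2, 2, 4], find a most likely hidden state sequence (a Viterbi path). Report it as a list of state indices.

path = [2, 2, 0, 0, 0, 0, 0]

t=0: δ = [6.250e-02, 6.944e-02, 1.111e-01]  (obs o_0=0)
t=1: δ = [3.086e-03, 1.736e-03, 9.259e-03]  ψ = [2, 0, 2]  (obs o_1=1)
t=2: δ = [1.029e-03, 2.572e-04, 7.716e-04]  ψ = [2, 2, 2]  (obs o_2=4)
t=3: δ = [8.573e-05, 2.858e-05, 6.430e-05]  ψ = [0, 0, 2]  (obs o_3=2)
t=4: δ = [7.144e-06, 2.381e-06, 5.358e-06]  ψ = [0, 0, 2]  (obs o_4=2)
t=5: δ = [5.954e-07, 1.985e-07, 4.465e-07]  ψ = [0, 0, 2]  (obs o_5=2)
t=6: δ = [6.615e-08, 3.308e-08, 3.721e-08]  ψ = [0, 0, 2]  (obs o_6=4)
backtrack: best end state = 0; path = [2, 2, 0, 0, 0, 0, 0]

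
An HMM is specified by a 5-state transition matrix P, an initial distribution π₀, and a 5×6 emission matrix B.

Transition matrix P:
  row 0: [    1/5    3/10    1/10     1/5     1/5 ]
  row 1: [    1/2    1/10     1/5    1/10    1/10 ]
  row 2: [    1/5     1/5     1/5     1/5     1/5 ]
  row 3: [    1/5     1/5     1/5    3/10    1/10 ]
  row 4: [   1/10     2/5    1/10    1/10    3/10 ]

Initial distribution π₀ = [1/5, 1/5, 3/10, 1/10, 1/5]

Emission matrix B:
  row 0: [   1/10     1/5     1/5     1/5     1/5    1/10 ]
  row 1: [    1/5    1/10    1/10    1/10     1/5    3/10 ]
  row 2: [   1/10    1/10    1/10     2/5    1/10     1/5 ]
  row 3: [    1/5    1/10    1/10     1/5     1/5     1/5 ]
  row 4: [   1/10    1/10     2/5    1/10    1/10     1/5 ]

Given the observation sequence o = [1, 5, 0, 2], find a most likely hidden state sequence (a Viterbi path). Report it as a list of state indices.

t=0: δ = [4.000e-02, 2.000e-02, 3.000e-02, 1.000e-02, 2.000e-02]  (obs o_0=1)
t=1: δ = [1.000e-03, 3.600e-03, 1.200e-03, 1.600e-03, 1.600e-03]  ψ = [1, 0, 2, 0, 0]  (obs o_1=5)
t=2: δ = [1.800e-04, 1.280e-04, 7.200e-05, 9.600e-05, 4.800e-05]  ψ = [1, 4, 1, 3, 4]  (obs o_2=0)
t=3: δ = [1.280e-05, 5.400e-06, 2.560e-06, 3.600e-06, 1.440e-05]  ψ = [1, 0, 1, 0, 0]  (obs o_3=2)
backtrack: best end state = 4; path = [0, 1, 0, 4]

path = [0, 1, 0, 4]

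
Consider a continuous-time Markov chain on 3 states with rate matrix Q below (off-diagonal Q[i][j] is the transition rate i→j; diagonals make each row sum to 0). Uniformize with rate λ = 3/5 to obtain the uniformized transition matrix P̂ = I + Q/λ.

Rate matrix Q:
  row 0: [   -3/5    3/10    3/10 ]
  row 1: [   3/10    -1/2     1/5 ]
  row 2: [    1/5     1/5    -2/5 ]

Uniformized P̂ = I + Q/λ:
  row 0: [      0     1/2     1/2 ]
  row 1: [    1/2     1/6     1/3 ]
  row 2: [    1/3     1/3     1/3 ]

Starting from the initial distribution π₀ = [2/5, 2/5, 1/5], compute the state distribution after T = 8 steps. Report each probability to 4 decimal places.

t=0: π = [0.4000, 0.4000, 0.2000]
t=1: π = [0.2667, 0.3333, 0.4000]
t=2: π = [0.3000, 0.3222, 0.3778]
t=3: π = [0.2870, 0.3296, 0.3833]
t=4: π = [0.2926, 0.3262, 0.3812]
t=5: π = [0.2902, 0.3277, 0.3821]
t=6: π = [0.2912, 0.3271, 0.3817]
t=7: π = [0.2908, 0.3274, 0.3819]
t=8: π = [0.2910, 0.3272, 0.3818]

π = [0.2910, 0.3272, 0.3818]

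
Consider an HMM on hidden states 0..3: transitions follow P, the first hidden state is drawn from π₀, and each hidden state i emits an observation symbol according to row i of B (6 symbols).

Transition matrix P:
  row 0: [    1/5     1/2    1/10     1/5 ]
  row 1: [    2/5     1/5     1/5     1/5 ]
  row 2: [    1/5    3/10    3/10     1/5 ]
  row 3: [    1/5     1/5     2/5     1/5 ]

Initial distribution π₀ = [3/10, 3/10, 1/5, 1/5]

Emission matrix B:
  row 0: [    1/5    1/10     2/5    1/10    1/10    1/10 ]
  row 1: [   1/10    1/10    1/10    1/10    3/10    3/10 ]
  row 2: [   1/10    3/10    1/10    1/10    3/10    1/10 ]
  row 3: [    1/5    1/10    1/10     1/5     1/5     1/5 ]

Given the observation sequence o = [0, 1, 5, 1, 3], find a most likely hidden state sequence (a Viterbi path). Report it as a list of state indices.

t=0: δ = [6.000e-02, 3.000e-02, 2.000e-02, 4.000e-02]  (obs o_0=0)
t=1: δ = [1.200e-03, 3.000e-03, 4.800e-03, 1.200e-03]  ψ = [0, 0, 3, 0]  (obs o_1=1)
t=2: δ = [1.200e-04, 4.320e-04, 1.440e-04, 1.920e-04]  ψ = [1, 2, 2, 2]  (obs o_2=5)
t=3: δ = [1.728e-05, 8.640e-06, 2.592e-05, 8.640e-06]  ψ = [1, 1, 1, 1]  (obs o_3=1)
t=4: δ = [5.184e-07, 8.640e-07, 7.776e-07, 1.037e-06]  ψ = [2, 0, 2, 2]  (obs o_4=3)
backtrack: best end state = 3; path = [3, 2, 1, 2, 3]

path = [3, 2, 1, 2, 3]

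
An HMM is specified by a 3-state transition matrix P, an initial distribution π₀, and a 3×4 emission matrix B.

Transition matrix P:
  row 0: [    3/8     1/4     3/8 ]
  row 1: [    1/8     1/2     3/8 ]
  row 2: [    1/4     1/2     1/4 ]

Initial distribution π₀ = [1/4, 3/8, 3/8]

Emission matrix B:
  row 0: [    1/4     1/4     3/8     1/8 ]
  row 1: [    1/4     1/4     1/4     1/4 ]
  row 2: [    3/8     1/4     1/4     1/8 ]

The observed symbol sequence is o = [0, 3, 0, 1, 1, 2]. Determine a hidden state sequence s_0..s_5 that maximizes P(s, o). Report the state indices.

path = [2, 1, 2, 1, 1, 1]

t=0: δ = [6.250e-02, 9.375e-02, 1.406e-01]  (obs o_0=0)
t=1: δ = [4.395e-03, 1.758e-02, 4.395e-03]  ψ = [2, 2, 1]  (obs o_1=3)
t=2: δ = [5.493e-04, 2.197e-03, 2.472e-03]  ψ = [1, 1, 1]  (obs o_2=0)
t=3: δ = [1.545e-04, 3.090e-04, 2.060e-04]  ψ = [2, 2, 1]  (obs o_3=1)
t=4: δ = [1.448e-05, 3.862e-05, 2.897e-05]  ψ = [0, 1, 1]  (obs o_4=1)
t=5: δ = [2.716e-06, 4.828e-06, 3.621e-06]  ψ = [2, 1, 1]  (obs o_5=2)
backtrack: best end state = 1; path = [2, 1, 2, 1, 1, 1]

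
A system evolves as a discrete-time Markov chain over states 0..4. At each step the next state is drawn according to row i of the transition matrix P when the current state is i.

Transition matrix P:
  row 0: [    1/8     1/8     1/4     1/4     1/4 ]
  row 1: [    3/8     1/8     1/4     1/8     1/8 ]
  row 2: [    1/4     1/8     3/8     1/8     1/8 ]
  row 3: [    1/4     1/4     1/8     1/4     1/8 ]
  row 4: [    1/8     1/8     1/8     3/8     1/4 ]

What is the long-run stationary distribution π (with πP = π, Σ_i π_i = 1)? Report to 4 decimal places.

π = [0.2199, 0.1530, 0.2288, 0.2241, 0.1743]

Balance equations π_j = Σ_i π_i·P[i][j]:
  π_0 = 1/8·π_0 + 3/8·π_1 + 1/4·π_2 + 1/4·π_3 + 1/8·π_4
  π_1 = 1/8·π_0 + 1/8·π_1 + 1/8·π_2 + 1/4·π_3 + 1/8·π_4
  π_2 = 1/4·π_0 + 1/4·π_1 + 3/8·π_2 + 1/8·π_3 + 1/8·π_4
  π_3 = 1/4·π_0 + 1/8·π_1 + 1/8·π_2 + 1/4·π_3 + 3/8·π_4
  normalize: π_0 + π_1 + π_2 + π_3 + π_4 = 1
Solving the linear system gives exactly π = [786/3575, 547/3575, 818/3575, 801/3575, 623/3575].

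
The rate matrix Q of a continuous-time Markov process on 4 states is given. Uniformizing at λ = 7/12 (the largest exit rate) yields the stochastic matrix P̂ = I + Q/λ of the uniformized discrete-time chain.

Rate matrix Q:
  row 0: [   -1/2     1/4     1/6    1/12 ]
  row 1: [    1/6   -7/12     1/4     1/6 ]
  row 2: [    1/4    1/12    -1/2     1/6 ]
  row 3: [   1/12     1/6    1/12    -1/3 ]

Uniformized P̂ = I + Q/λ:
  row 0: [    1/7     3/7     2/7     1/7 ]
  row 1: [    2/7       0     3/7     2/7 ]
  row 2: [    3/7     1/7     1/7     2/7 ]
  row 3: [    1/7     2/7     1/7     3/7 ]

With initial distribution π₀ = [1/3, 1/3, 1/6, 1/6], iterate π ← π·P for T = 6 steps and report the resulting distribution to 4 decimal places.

t=0: π = [0.3333, 0.3333, 0.1667, 0.1667]
t=1: π = [0.2381, 0.2143, 0.2857, 0.2619]
t=2: π = [0.2551, 0.2177, 0.2381, 0.2891]
t=3: π = [0.2420, 0.2259, 0.2415, 0.2906]
t=4: π = [0.2441, 0.2212, 0.2420, 0.2927]
t=5: π = [0.2436, 0.2228, 0.2409, 0.2926]
t=6: π = [0.2435, 0.2224, 0.2413, 0.2927]

π = [0.2435, 0.2224, 0.2413, 0.2927]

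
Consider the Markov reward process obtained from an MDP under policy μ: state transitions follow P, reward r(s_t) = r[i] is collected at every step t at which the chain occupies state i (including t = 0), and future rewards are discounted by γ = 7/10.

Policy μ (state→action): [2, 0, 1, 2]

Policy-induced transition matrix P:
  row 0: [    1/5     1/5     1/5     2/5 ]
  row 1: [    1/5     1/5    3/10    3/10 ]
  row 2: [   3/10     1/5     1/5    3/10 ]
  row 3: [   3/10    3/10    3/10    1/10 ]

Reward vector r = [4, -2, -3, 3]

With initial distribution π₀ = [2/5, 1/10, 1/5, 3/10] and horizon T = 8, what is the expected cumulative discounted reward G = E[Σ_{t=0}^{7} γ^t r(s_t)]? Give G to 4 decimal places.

t=0: π = [0.4000, 0.1000, 0.2000, 0.3000], E[r] = 1.7000, γ^t·E[r] = 1.700000, running G = 1.700000
t=1: π = [0.2500, 0.2300, 0.2400, 0.2800], E[r] = 0.6600, γ^t·E[r] = 0.462000, running G = 2.162000
t=2: π = [0.2520, 0.2280, 0.2510, 0.2690], E[r] = 0.6060, γ^t·E[r] = 0.296940, running G = 2.458940
t=3: π = [0.2520, 0.2269, 0.2497, 0.2714], E[r] = 0.6193, γ^t·E[r] = 0.212420, running G = 2.671360
t=4: π = [0.2521, 0.2271, 0.2498, 0.2709], E[r] = 0.6174, γ^t·E[r] = 0.148245, running G = 2.819605
t=5: π = [0.2521, 0.2271, 0.2498, 0.2710], E[r] = 0.6178, γ^t·E[r] = 0.103830, running G = 2.923435
t=6: π = [0.2521, 0.2271, 0.2498, 0.2710], E[r] = 0.6177, γ^t·E[r] = 0.072672, running G = 2.996107
t=7: π = [0.2521, 0.2271, 0.2498, 0.2710], E[r] = 0.6177, γ^t·E[r] = 0.050872, running G = 3.046978

G = 3.0470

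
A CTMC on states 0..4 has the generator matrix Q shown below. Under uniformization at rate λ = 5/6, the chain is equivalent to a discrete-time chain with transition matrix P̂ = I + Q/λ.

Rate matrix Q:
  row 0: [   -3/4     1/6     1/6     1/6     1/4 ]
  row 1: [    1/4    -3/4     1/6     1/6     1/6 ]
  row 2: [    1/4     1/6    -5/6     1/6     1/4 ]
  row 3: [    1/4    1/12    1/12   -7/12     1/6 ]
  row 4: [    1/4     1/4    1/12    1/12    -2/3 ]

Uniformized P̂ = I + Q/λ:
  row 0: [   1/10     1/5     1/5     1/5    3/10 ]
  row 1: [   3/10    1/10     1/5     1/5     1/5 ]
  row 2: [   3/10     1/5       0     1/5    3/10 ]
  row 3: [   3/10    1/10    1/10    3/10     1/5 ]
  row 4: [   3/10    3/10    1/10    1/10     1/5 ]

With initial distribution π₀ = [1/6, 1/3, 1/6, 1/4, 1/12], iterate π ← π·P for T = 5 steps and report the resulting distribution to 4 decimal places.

t=0: π = [0.1667, 0.3333, 0.1667, 0.2500, 0.0833]
t=1: π = [0.2667, 0.1500, 0.1333, 0.2167, 0.2333]
t=2: π = [0.2467, 0.1867, 0.1283, 0.1983, 0.2400]
t=3: π = [0.2507, 0.1855, 0.1305, 0.1958, 0.2375]
t=4: π = [0.2499, 0.1856, 0.1306, 0.1958, 0.2381]
t=5: π = [0.2500, 0.1857, 0.1305, 0.1958, 0.2380]

π = [0.2500, 0.1857, 0.1305, 0.1958, 0.2380]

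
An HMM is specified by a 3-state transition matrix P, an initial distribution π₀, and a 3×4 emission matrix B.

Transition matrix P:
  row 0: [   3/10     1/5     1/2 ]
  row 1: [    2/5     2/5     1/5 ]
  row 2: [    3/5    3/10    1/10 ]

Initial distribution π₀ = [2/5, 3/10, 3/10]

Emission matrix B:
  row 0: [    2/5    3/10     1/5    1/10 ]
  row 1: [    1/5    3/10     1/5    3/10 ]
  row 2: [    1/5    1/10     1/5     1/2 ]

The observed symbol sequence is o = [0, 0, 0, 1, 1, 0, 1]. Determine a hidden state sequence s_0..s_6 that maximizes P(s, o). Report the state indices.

path = [0, 2, 0, 2, 0, 2, 0]

t=0: δ = [1.600e-01, 6.000e-02, 6.000e-02]  (obs o_0=0)
t=1: δ = [1.920e-02, 6.400e-03, 1.600e-02]  ψ = [0, 0, 0]  (obs o_1=0)
t=2: δ = [3.840e-03, 9.600e-04, 1.920e-03]  ψ = [2, 2, 0]  (obs o_2=0)
t=3: δ = [3.456e-04, 2.304e-04, 1.920e-04]  ψ = [0, 0, 0]  (obs o_3=1)
t=4: δ = [3.456e-05, 2.765e-05, 1.728e-05]  ψ = [2, 1, 0]  (obs o_4=1)
t=5: δ = [4.424e-06, 2.212e-06, 3.456e-06]  ψ = [1, 1, 0]  (obs o_5=0)
t=6: δ = [6.221e-07, 3.110e-07, 2.212e-07]  ψ = [2, 2, 0]  (obs o_6=1)
backtrack: best end state = 0; path = [0, 2, 0, 2, 0, 2, 0]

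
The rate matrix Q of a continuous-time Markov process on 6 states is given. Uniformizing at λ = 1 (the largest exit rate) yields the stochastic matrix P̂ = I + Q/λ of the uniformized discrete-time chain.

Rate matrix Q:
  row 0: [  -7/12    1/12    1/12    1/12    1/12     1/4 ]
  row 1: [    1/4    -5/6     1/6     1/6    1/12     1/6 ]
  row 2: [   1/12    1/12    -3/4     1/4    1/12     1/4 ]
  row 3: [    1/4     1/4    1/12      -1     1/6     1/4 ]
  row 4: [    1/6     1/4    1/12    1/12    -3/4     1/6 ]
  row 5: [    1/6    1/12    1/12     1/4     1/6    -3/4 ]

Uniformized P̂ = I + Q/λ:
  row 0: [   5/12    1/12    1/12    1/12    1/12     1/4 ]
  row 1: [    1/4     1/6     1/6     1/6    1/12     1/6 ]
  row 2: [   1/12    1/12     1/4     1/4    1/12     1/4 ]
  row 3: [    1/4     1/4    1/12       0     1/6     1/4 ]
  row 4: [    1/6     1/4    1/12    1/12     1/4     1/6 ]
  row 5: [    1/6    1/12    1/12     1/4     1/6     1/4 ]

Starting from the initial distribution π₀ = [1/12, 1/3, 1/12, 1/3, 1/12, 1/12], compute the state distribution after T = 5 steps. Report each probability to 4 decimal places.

π = [0.2408, 0.1413, 0.1141, 0.1402, 0.1367, 0.2269]

t=0: π = [0.0833, 0.3333, 0.0833, 0.3333, 0.0833, 0.0833]
t=1: π = [0.2361, 0.1806, 0.1250, 0.1111, 0.1319, 0.2153]
t=2: π = [0.2396, 0.1389, 0.1192, 0.1458, 0.1325, 0.2240]
t=3: π = [0.2404, 0.1413, 0.1148, 0.1399, 0.1362, 0.2274]
t=4: π = [0.2406, 0.1411, 0.1142, 0.1405, 0.1367, 0.2269]
t=5: π = [0.2408, 0.1413, 0.1141, 0.1402, 0.1367, 0.2269]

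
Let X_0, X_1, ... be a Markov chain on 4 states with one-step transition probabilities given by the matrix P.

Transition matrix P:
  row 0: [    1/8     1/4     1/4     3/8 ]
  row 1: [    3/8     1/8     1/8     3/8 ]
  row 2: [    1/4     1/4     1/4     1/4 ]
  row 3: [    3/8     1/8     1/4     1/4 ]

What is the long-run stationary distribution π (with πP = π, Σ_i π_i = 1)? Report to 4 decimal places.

π = [0.2773, 0.1880, 0.2265, 0.3082]

Balance equations π_j = Σ_i π_i·P[i][j]:
  π_0 = 1/8·π_0 + 3/8·π_1 + 1/4·π_2 + 3/8·π_3
  π_1 = 1/4·π_0 + 1/8·π_1 + 1/4·π_2 + 1/8·π_3
  π_2 = 1/4·π_0 + 1/8·π_1 + 1/4·π_2 + 1/4·π_3
  normalize: π_0 + π_1 + π_2 + π_3 = 1
Solving the linear system gives exactly π = [180/649, 122/649, 147/649, 200/649].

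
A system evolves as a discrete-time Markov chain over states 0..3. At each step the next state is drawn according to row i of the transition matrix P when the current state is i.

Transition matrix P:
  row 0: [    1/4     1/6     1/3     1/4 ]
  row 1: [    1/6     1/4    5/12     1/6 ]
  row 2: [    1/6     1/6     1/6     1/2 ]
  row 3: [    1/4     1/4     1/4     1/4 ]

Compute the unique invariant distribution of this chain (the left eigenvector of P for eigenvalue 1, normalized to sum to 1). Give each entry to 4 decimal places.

Balance equations π_j = Σ_i π_i·P[i][j]:
  π_0 = 1/4·π_0 + 1/6·π_1 + 1/6·π_2 + 1/4·π_3
  π_1 = 1/6·π_0 + 1/4·π_1 + 1/6·π_2 + 1/4·π_3
  π_2 = 1/3·π_0 + 5/12·π_1 + 1/6·π_2 + 1/4·π_3
  normalize: π_0 + π_1 + π_2 + π_3 = 1
Solving the linear system gives exactly π = [9/43, 9/43, 12/43, 13/43].

π = [0.2093, 0.2093, 0.2791, 0.3023]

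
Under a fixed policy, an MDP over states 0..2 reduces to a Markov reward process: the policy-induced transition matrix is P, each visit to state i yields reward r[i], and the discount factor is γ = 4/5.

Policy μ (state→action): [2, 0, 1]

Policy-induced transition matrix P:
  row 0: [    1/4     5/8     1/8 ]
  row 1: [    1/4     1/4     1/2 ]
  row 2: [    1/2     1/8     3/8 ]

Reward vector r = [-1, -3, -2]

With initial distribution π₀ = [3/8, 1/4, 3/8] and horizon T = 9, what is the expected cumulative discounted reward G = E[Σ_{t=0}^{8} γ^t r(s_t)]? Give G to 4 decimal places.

t=0: π = [0.3750, 0.2500, 0.3750], E[r] = -1.8750, γ^t·E[r] = -1.875000, running G = -1.875000
t=1: π = [0.3438, 0.3438, 0.3125], E[r] = -2.0000, γ^t·E[r] = -1.600000, running G = -3.475000
t=2: π = [0.3281, 0.3398, 0.3320], E[r] = -2.0117, γ^t·E[r] = -1.287500, running G = -4.762500
t=3: π = [0.3330, 0.3315, 0.3354], E[r] = -1.9985, γ^t·E[r] = -1.023250, running G = -5.785750
t=4: π = [0.3339, 0.3329, 0.3332], E[r] = -1.9991, γ^t·E[r] = -0.818825, running G = -6.604575
t=5: π = [0.3333, 0.3335, 0.3332], E[r] = -2.0003, γ^t·E[r] = -0.655443, running G = -7.260018
t=6: π = [0.3333, 0.3333, 0.3334], E[r] = -2.0001, γ^t·E[r] = -0.524302, running G = -7.784320
t=7: π = [0.3333, 0.3333, 0.3333], E[r] = -2.0000, γ^t·E[r] = -0.419424, running G = -8.203744
t=8: π = [0.3333, 0.3333, 0.3333], E[r] = -2.0000, γ^t·E[r] = -0.335544, running G = -8.539288

G = -8.5393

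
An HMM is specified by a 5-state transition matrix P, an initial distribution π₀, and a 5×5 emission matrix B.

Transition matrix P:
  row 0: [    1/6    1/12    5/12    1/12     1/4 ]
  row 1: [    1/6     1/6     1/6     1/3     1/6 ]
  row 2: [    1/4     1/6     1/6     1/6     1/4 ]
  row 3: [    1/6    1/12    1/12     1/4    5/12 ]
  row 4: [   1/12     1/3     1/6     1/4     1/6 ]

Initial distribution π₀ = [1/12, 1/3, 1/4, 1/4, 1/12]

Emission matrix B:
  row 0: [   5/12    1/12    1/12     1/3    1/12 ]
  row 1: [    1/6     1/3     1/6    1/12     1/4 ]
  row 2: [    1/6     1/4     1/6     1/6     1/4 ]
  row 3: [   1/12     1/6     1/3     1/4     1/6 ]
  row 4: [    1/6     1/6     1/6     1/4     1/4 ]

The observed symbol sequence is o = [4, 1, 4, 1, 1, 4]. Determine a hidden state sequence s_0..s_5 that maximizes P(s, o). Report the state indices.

path = [1, 3, 4, 1, 3, 4]

t=0: δ = [6.944e-03, 8.333e-02, 6.250e-02, 4.167e-02, 2.083e-02]  (obs o_0=4)
t=1: δ = [1.302e-03, 4.630e-03, 3.472e-03, 4.630e-03, 2.894e-03]  ψ = [2, 1, 1, 1, 3]  (obs o_1=1)
t=2: δ = [7.234e-05, 2.411e-04, 1.929e-04, 2.572e-04, 4.823e-04]  ψ = [2, 4, 1, 1, 3]  (obs o_2=4)
t=3: δ = [4.019e-06, 5.358e-05, 2.009e-05, 2.009e-05, 1.786e-05]  ψ = [2, 4, 4, 4, 3]  (obs o_3=1)
t=4: δ = [7.442e-07, 2.977e-06, 2.233e-06, 2.977e-06, 1.488e-06]  ψ = [1, 1, 1, 1, 1]  (obs o_4=1)
t=5: δ = [4.651e-08, 1.240e-07, 1.240e-07, 1.654e-07, 3.101e-07]  ψ = [2, 1, 1, 1, 3]  (obs o_5=4)
backtrack: best end state = 4; path = [1, 3, 4, 1, 3, 4]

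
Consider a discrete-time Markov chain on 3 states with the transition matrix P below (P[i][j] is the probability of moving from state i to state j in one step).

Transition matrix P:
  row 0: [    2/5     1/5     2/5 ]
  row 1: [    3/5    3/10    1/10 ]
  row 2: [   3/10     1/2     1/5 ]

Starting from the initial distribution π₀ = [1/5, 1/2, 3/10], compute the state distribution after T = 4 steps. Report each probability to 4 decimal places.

t=0: π = [0.2000, 0.5000, 0.3000]
t=1: π = [0.4700, 0.3400, 0.1900]
t=2: π = [0.4490, 0.2910, 0.2600]
t=3: π = [0.4322, 0.3071, 0.2607]
t=4: π = [0.4354, 0.3089, 0.2557]

π = [0.4354, 0.3089, 0.2557]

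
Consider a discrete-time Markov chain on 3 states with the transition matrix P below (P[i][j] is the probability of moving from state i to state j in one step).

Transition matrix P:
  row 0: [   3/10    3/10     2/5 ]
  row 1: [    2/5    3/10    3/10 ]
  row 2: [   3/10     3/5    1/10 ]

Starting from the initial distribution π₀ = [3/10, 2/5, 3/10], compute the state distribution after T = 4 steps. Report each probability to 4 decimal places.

t=0: π = [0.3000, 0.4000, 0.3000]
t=1: π = [0.3400, 0.3900, 0.2700]
t=2: π = [0.3390, 0.3810, 0.2800]
t=3: π = [0.3381, 0.3840, 0.2779]
t=4: π = [0.3384, 0.3834, 0.2782]

π = [0.3384, 0.3834, 0.2782]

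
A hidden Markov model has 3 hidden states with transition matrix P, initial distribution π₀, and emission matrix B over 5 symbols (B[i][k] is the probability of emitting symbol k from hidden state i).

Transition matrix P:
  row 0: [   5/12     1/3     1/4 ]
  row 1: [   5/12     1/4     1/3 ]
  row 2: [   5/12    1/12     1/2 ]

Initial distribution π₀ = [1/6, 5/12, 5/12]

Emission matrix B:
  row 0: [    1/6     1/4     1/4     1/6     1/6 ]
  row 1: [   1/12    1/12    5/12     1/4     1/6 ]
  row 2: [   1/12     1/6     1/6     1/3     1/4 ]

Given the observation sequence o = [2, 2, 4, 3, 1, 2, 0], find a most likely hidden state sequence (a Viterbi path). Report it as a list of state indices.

t=0: δ = [4.167e-02, 1.736e-01, 6.944e-02]  (obs o_0=2)
t=1: δ = [1.808e-02, 1.808e-02, 9.645e-03]  ψ = [1, 1, 1]  (obs o_1=2)
t=2: δ = [1.256e-03, 1.005e-03, 1.507e-03]  ψ = [0, 0, 1]  (obs o_2=4)
t=3: δ = [1.047e-04, 1.047e-04, 2.512e-04]  ψ = [2, 0, 2]  (obs o_3=3)
t=4: δ = [2.616e-05, 2.907e-06, 2.093e-05]  ψ = [2, 0, 2]  (obs o_4=1)
t=5: δ = [2.725e-06, 3.634e-06, 1.744e-06]  ψ = [0, 0, 2]  (obs o_5=2)
t=6: δ = [2.524e-07, 7.571e-08, 1.009e-07]  ψ = [1, 0, 1]  (obs o_6=0)
backtrack: best end state = 0; path = [1, 1, 2, 2, 0, 1, 0]

path = [1, 1, 2, 2, 0, 1, 0]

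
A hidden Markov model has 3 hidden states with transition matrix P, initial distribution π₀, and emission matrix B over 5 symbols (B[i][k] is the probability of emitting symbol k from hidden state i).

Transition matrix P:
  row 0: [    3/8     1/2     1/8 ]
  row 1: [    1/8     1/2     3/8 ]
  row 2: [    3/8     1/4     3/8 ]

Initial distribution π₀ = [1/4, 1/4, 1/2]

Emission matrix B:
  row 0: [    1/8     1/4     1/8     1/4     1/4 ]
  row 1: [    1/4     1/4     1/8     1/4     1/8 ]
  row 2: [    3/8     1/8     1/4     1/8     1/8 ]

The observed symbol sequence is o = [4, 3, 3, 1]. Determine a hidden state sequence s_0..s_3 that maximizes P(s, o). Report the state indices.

t=0: δ = [6.250e-02, 3.125e-02, 6.250e-02]  (obs o_0=4)
t=1: δ = [5.859e-03, 7.812e-03, 2.930e-03]  ψ = [0, 0, 2]  (obs o_1=3)
t=2: δ = [5.493e-04, 9.766e-04, 3.662e-04]  ψ = [0, 1, 1]  (obs o_2=3)
t=3: δ = [5.150e-05, 1.221e-04, 4.578e-05]  ψ = [0, 1, 1]  (obs o_3=1)
backtrack: best end state = 1; path = [0, 1, 1, 1]

path = [0, 1, 1, 1]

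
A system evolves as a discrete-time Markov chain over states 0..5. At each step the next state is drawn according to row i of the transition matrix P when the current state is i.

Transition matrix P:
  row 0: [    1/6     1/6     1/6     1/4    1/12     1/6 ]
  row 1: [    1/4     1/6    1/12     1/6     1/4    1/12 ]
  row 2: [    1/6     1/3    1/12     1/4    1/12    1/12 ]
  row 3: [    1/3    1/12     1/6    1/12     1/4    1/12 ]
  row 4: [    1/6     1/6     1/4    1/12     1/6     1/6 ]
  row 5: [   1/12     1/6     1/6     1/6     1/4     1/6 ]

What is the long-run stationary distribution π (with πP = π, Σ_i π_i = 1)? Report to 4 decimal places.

Balance equations π_j = Σ_i π_i·P[i][j]:
  π_0 = 1/6·π_0 + 1/4·π_1 + 1/6·π_2 + 1/3·π_3 + 1/6·π_4 + 1/12·π_5
  π_1 = 1/6·π_0 + 1/6·π_1 + 1/3·π_2 + 1/12·π_3 + 1/6·π_4 + 1/6·π_5
  π_2 = 1/6·π_0 + 1/12·π_1 + 1/12·π_2 + 1/6·π_3 + 1/4·π_4 + 1/6·π_5
  π_3 = 1/4·π_0 + 1/6·π_1 + 1/4·π_2 + 1/12·π_3 + 1/12·π_4 + 1/6·π_5
  π_4 = 1/12·π_0 + 1/4·π_1 + 1/12·π_2 + 1/4·π_3 + 1/6·π_4 + 1/4·π_5
  normalize: π_0 + π_1 + π_2 + π_3 + π_4 + π_5 = 1
Solving the linear system gives exactly π = [5333/26798, 4779/26798, 4119/26798, 2243/13399, 2365/13399, 3351/26798].

π = [0.1990, 0.1783, 0.1537, 0.1674, 0.1765, 0.1250]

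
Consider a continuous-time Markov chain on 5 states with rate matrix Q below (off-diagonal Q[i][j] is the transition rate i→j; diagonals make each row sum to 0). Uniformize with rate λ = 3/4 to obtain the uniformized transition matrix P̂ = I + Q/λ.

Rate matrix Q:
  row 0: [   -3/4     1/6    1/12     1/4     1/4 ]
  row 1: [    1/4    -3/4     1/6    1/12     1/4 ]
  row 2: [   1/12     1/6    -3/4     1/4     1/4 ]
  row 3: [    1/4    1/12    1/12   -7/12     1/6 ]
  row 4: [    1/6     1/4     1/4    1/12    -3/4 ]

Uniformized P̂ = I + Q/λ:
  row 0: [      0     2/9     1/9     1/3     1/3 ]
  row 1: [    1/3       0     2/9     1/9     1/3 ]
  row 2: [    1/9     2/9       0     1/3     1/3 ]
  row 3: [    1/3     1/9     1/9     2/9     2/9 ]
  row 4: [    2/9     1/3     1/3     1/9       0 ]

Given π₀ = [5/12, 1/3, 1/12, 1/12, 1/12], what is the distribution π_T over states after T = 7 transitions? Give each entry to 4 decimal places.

π = [0.2032, 0.1831, 0.1646, 0.2171, 0.2321]

t=0: π = [0.4167, 0.3333, 0.0833, 0.0833, 0.0833]
t=1: π = [0.1667, 0.1481, 0.1574, 0.2315, 0.2963]
t=2: π = [0.2099, 0.1965, 0.1759, 0.2088, 0.2088]
t=3: π = [0.2011, 0.1786, 0.1598, 0.2201, 0.2405]
t=4: π = [0.2041, 0.1848, 0.1666, 0.2158, 0.2287]
t=5: π = [0.2029, 0.1826, 0.1640, 0.2175, 0.2331]
t=6: π = [0.2034, 0.1834, 0.1650, 0.2168, 0.2315]
t=7: π = [0.2032, 0.1831, 0.1646, 0.2171, 0.2321]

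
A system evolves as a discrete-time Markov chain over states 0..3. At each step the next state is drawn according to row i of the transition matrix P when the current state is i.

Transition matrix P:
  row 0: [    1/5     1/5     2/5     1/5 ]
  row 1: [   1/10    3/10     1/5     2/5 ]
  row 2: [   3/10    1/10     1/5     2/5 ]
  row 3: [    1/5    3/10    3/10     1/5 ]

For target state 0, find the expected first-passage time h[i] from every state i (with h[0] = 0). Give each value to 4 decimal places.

h = [0.0000, 5.5556, 4.4444, 5.0000]

First-step conditioning: h[0] = 0; for i ≠ 0, h[i] = 1 + Σ_k P[i][k]·h[k].
  h[1] = 1 + 3/10·h[1] + 1/5·h[2] + 2/5·h[3]
  h[2] = 1 + 1/10·h[1] + 1/5·h[2] + 2/5·h[3]
  h[3] = 1 + 3/10·h[1] + 3/10·h[2] + 1/5·h[3]
Solving the 3×3 linear system over states ≠ 0 gives exactly h = [0, 50/9, 40/9, 5] (h[0] = 0 is the target).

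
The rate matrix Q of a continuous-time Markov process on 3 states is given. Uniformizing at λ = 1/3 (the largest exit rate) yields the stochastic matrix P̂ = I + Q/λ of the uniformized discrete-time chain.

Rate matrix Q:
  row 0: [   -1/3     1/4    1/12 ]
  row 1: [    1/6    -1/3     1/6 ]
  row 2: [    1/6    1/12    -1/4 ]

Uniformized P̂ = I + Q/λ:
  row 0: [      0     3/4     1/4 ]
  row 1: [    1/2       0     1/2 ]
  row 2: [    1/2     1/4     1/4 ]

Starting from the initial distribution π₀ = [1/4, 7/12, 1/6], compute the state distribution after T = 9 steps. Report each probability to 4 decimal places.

π = [0.3335, 0.3330, 0.3335]

t=0: π = [0.2500, 0.5833, 0.1667]
t=1: π = [0.3750, 0.2292, 0.3958]
t=2: π = [0.3125, 0.3802, 0.3073]
t=3: π = [0.3438, 0.3112, 0.3451]
t=4: π = [0.3281, 0.3441, 0.3278]
t=5: π = [0.3359, 0.3280, 0.3360]
t=6: π = [0.3320, 0.3360, 0.3320]
t=7: π = [0.3340, 0.3320, 0.3340]
t=8: π = [0.3330, 0.3340, 0.3330]
t=9: π = [0.3335, 0.3330, 0.3335]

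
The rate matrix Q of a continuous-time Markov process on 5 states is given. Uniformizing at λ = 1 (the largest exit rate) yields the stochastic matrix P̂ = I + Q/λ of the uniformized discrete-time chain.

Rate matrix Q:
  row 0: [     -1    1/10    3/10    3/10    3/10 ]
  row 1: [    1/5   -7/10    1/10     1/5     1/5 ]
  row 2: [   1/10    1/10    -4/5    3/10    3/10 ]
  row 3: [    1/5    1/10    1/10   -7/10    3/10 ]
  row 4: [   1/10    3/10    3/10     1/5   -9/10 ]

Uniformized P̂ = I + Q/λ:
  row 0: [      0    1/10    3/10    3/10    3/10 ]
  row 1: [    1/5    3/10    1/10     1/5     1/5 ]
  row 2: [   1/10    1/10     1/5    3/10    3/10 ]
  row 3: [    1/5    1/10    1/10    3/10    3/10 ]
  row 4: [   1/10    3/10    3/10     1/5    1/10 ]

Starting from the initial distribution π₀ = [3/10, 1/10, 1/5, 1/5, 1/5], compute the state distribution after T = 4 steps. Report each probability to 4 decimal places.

t=0: π = [0.3000, 0.1000, 0.2000, 0.2000, 0.2000]
t=1: π = [0.1000, 0.1600, 0.2200, 0.2700, 0.2500]
t=2: π = [0.1330, 0.1820, 0.1920, 0.2590, 0.2340]
t=3: π = [0.1308, 0.1832, 0.1926, 0.2584, 0.2350]
t=4: π = [0.1311, 0.1836, 0.1924, 0.2582, 0.2347]

π = [0.1311, 0.1836, 0.1924, 0.2582, 0.2347]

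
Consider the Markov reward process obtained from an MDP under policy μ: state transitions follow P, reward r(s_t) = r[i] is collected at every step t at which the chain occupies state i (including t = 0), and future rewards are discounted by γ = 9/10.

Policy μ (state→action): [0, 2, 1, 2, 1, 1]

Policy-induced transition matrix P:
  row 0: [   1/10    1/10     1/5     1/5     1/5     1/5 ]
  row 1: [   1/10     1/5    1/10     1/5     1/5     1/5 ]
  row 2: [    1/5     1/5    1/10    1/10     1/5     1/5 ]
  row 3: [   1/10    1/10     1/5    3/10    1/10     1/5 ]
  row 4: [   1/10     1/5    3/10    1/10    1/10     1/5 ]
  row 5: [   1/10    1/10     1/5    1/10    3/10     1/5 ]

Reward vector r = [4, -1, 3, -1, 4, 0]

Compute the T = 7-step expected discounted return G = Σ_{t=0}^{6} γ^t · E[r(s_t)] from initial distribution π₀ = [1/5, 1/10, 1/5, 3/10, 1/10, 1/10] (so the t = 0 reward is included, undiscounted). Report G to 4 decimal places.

G = 7.4659

t=0: π = [0.2000, 0.1000, 0.2000, 0.3000, 0.1000, 0.1000], E[r] = 1.4000, γ^t·E[r] = 1.400000, running G = 1.400000
t=1: π = [0.1200, 0.1400, 0.1800, 0.1900, 0.1700, 0.2000], E[r] = 1.3700, γ^t·E[r] = 1.233000, running G = 2.633000
t=2: π = [0.1180, 0.1490, 0.1850, 0.1640, 0.1840, 0.2000], E[r] = 1.4500, γ^t·E[r] = 1.174500, running G = 3.807500
t=3: π = [0.1185, 0.1518, 0.1850, 0.1595, 0.1852, 0.2000], E[r] = 1.4585, γ^t·E[r] = 1.063247, running G = 4.870747
t=4: π = [0.1185, 0.1522, 0.1848, 0.1589, 0.1855, 0.2000], E[r] = 1.4595, γ^t·E[r] = 0.957585, running G = 5.828331
t=5: π = [0.1185, 0.1523, 0.1848, 0.1589, 0.1856, 0.2000], E[r] = 1.4596, γ^t·E[r] = 0.861871, running G = 6.690202
t=6: π = [0.1185, 0.1523, 0.1848, 0.1588, 0.1856, 0.2000], E[r] = 1.4596, γ^t·E[r] = 0.775691, running G = 7.465893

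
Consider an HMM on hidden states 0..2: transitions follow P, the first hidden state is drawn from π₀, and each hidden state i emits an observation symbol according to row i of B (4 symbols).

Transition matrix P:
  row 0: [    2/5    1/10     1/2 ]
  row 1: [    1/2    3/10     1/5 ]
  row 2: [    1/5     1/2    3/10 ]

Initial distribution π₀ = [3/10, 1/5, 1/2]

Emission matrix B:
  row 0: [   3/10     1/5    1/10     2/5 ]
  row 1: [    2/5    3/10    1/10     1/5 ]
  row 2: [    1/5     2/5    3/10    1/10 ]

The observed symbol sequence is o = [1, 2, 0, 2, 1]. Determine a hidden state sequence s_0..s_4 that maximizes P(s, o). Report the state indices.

t=0: δ = [6.000e-02, 6.000e-02, 2.000e-01]  (obs o_0=1)
t=1: δ = [4.000e-03, 1.000e-02, 1.800e-02]  ψ = [2, 2, 2]  (obs o_1=2)
t=2: δ = [1.500e-03, 3.600e-03, 1.080e-03]  ψ = [1, 2, 2]  (obs o_2=0)
t=3: δ = [1.800e-04, 1.080e-04, 2.250e-04]  ψ = [1, 1, 0]  (obs o_3=2)
t=4: δ = [1.440e-05, 3.375e-05, 3.600e-05]  ψ = [0, 2, 0]  (obs o_4=1)
backtrack: best end state = 2; path = [2, 2, 1, 0, 2]

path = [2, 2, 1, 0, 2]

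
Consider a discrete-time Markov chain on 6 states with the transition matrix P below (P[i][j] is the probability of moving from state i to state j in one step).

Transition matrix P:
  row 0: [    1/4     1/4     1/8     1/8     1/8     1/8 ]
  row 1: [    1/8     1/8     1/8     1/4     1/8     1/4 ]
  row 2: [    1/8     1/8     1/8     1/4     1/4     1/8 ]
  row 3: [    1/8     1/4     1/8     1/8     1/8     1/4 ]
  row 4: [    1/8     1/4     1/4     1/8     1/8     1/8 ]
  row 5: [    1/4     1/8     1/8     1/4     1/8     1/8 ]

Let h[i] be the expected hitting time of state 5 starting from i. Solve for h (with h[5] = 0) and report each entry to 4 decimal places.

First-step conditioning: h[5] = 0; for i ≠ 5, h[i] = 1 + Σ_k P[i][k]·h[k].
  h[0] = 1 + 1/4·h[0] + 1/4·h[1] + 1/8·h[2] + 1/8·h[3] + 1/8·h[4]
  h[1] = 1 + 1/8·h[0] + 1/8·h[1] + 1/8·h[2] + 1/4·h[3] + 1/8·h[4]
  h[2] = 1 + 1/8·h[0] + 1/8·h[1] + 1/8·h[2] + 1/4·h[3] + 1/4·h[4]
  h[3] = 1 + 1/8·h[0] + 1/4·h[1] + 1/8·h[2] + 1/8·h[3] + 1/8·h[4]
  h[4] = 1 + 1/8·h[0] + 1/4·h[1] + 1/4·h[2] + 1/8·h[3] + 1/8·h[4]
Solving the 5×5 linear system over states ≠ 5 gives exactly h = [64/11, 56/11, 64/11, 56/11, 64/11, 0] (h[5] = 0 is the target).

h = [5.8182, 5.0909, 5.8182, 5.0909, 5.8182, 0.0000]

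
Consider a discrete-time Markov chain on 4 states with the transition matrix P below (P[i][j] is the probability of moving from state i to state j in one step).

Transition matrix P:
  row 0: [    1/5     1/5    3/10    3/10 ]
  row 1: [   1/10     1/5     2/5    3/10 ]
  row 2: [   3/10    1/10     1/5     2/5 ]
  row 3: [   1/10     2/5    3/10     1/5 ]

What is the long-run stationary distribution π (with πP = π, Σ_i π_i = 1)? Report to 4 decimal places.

π = [0.1764, 0.2305, 0.2937, 0.2994]

Balance equations π_j = Σ_i π_i·P[i][j]:
  π_0 = 1/5·π_0 + 1/10·π_1 + 3/10·π_2 + 1/10·π_3
  π_1 = 1/5·π_0 + 1/5·π_1 + 1/10·π_2 + 2/5·π_3
  π_2 = 3/10·π_0 + 2/5·π_1 + 1/5·π_2 + 3/10·π_3
  normalize: π_0 + π_1 + π_2 + π_3 = 1
Solving the linear system gives exactly π = [215/1219, 281/1219, 358/1219, 365/1219].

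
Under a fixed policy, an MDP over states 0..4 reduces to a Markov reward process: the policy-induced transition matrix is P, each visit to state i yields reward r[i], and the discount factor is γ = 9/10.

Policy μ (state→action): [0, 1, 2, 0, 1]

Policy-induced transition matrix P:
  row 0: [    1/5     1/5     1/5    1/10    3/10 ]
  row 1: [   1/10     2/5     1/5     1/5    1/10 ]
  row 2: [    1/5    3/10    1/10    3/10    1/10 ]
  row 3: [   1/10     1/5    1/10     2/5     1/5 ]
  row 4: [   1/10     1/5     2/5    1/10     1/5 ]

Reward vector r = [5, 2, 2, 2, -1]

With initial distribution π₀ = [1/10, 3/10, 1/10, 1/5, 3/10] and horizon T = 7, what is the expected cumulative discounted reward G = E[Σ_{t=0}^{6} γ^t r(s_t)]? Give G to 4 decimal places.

t=0: π = [0.1000, 0.3000, 0.1000, 0.2000, 0.3000], E[r] = 1.4000, γ^t·E[r] = 1.400000, running G = 1.400000
t=1: π = [0.1200, 0.2700, 0.2300, 0.2100, 0.1700], E[r] = 1.8500, γ^t·E[r] = 1.665000, running G = 3.065000
t=2: π = [0.1350, 0.2770, 0.1900, 0.2360, 0.1620], E[r] = 1.9190, γ^t·E[r] = 1.554390, running G = 4.619390
t=3: π = [0.1325, 0.2744, 0.1898, 0.2365, 0.1668], E[r] = 1.8971, γ^t·E[r] = 1.382986, running G = 6.002376
t=4: π = [0.1322, 0.2739, 0.1907, 0.2364, 0.1668], E[r] = 1.8962, γ^t·E[r] = 1.244097, running G = 7.246473
t=5: π = [0.1323, 0.2738, 0.1907, 0.2364, 0.1668], E[r] = 1.8966, γ^t·E[r] = 1.119921, running G = 8.366394
t=6: π = [0.1323, 0.2738, 0.1906, 0.2364, 0.1668], E[r] = 1.8965, γ^t·E[r] = 1.007904, running G = 9.374297

G = 9.3743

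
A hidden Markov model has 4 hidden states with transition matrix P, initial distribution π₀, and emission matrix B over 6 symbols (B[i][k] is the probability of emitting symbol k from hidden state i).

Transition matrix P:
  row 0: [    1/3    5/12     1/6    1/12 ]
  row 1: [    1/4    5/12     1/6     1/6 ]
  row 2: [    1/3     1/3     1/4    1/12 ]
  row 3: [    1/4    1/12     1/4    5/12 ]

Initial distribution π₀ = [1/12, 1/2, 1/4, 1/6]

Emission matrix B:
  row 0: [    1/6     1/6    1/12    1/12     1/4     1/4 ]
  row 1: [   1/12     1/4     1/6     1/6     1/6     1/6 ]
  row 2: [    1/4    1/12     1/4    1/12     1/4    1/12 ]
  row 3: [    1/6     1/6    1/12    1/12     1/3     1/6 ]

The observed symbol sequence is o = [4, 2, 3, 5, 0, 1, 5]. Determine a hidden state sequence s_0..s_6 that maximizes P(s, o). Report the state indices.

t=0: δ = [2.083e-02, 8.333e-02, 6.250e-02, 5.556e-02]  (obs o_0=4)
t=1: δ = [1.736e-03, 5.787e-03, 3.906e-03, 1.929e-03]  ψ = [1, 1, 2, 3]  (obs o_1=2)
t=2: δ = [1.206e-04, 4.019e-04, 8.138e-05, 8.038e-05]  ψ = [1, 1, 2, 1]  (obs o_2=3)
t=3: δ = [2.512e-05, 2.791e-05, 5.582e-06, 1.116e-05]  ψ = [1, 1, 1, 1]  (obs o_3=5)
t=4: δ = [1.395e-06, 9.690e-07, 1.163e-06, 7.752e-07]  ψ = [0, 1, 1, 1]  (obs o_4=0)
t=5: δ = [7.752e-08, 1.454e-07, 2.423e-08, 5.384e-08]  ψ = [0, 0, 2, 3]  (obs o_5=1)
t=6: δ = [9.085e-09, 1.009e-08, 2.019e-09, 4.038e-09]  ψ = [1, 1, 1, 1]  (obs o_6=5)
backtrack: best end state = 1; path = [1, 1, 1, 0, 0, 1, 1]

path = [1, 1, 1, 0, 0, 1, 1]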